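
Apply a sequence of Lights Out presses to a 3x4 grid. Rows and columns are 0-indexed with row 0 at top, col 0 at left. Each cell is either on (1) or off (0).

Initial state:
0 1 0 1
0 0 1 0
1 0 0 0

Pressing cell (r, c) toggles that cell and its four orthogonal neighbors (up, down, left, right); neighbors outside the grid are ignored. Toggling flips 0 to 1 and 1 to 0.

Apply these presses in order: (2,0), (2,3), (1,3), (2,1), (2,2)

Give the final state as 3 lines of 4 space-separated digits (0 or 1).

Answer: 0 1 0 0
1 1 1 0
1 1 1 1

Derivation:
After press 1 at (2,0):
0 1 0 1
1 0 1 0
0 1 0 0

After press 2 at (2,3):
0 1 0 1
1 0 1 1
0 1 1 1

After press 3 at (1,3):
0 1 0 0
1 0 0 0
0 1 1 0

After press 4 at (2,1):
0 1 0 0
1 1 0 0
1 0 0 0

After press 5 at (2,2):
0 1 0 0
1 1 1 0
1 1 1 1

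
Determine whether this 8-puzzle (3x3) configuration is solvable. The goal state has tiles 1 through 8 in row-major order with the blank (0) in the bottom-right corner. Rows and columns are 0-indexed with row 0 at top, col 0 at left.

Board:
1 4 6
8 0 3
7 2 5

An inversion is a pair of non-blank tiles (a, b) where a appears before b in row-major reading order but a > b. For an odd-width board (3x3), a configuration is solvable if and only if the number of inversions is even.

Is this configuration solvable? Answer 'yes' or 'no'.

Inversions (pairs i<j in row-major order where tile[i] > tile[j] > 0): 12
12 is even, so the puzzle is solvable.

Answer: yes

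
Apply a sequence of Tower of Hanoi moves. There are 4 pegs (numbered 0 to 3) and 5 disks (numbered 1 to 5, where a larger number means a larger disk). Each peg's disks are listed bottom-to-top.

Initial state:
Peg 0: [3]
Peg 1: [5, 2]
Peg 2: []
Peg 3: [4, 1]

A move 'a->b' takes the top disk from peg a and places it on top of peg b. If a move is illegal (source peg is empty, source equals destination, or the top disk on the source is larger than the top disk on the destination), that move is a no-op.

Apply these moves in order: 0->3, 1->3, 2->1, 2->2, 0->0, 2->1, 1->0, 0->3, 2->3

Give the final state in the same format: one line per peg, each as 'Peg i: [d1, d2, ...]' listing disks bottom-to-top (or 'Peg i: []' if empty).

Answer: Peg 0: [3, 2]
Peg 1: [5]
Peg 2: []
Peg 3: [4, 1]

Derivation:
After move 1 (0->3):
Peg 0: [3]
Peg 1: [5, 2]
Peg 2: []
Peg 3: [4, 1]

After move 2 (1->3):
Peg 0: [3]
Peg 1: [5, 2]
Peg 2: []
Peg 3: [4, 1]

After move 3 (2->1):
Peg 0: [3]
Peg 1: [5, 2]
Peg 2: []
Peg 3: [4, 1]

After move 4 (2->2):
Peg 0: [3]
Peg 1: [5, 2]
Peg 2: []
Peg 3: [4, 1]

After move 5 (0->0):
Peg 0: [3]
Peg 1: [5, 2]
Peg 2: []
Peg 3: [4, 1]

After move 6 (2->1):
Peg 0: [3]
Peg 1: [5, 2]
Peg 2: []
Peg 3: [4, 1]

After move 7 (1->0):
Peg 0: [3, 2]
Peg 1: [5]
Peg 2: []
Peg 3: [4, 1]

After move 8 (0->3):
Peg 0: [3, 2]
Peg 1: [5]
Peg 2: []
Peg 3: [4, 1]

After move 9 (2->3):
Peg 0: [3, 2]
Peg 1: [5]
Peg 2: []
Peg 3: [4, 1]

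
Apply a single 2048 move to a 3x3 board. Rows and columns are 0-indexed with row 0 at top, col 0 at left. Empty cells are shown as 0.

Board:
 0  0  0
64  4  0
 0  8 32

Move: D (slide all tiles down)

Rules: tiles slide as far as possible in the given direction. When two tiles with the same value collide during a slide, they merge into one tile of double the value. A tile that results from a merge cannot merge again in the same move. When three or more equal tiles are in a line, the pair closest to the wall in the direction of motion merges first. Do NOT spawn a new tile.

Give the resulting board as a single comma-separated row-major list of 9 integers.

Answer: 0, 0, 0, 0, 4, 0, 64, 8, 32

Derivation:
Slide down:
col 0: [0, 64, 0] -> [0, 0, 64]
col 1: [0, 4, 8] -> [0, 4, 8]
col 2: [0, 0, 32] -> [0, 0, 32]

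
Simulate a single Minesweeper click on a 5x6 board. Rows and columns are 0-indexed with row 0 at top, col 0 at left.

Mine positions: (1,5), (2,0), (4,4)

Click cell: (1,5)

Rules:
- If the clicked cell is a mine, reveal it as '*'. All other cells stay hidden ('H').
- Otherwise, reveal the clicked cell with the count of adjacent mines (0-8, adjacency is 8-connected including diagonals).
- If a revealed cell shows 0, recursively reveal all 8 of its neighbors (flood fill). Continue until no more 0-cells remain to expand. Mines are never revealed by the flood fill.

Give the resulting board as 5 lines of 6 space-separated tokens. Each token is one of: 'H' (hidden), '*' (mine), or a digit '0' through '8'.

H H H H H H
H H H H H *
H H H H H H
H H H H H H
H H H H H H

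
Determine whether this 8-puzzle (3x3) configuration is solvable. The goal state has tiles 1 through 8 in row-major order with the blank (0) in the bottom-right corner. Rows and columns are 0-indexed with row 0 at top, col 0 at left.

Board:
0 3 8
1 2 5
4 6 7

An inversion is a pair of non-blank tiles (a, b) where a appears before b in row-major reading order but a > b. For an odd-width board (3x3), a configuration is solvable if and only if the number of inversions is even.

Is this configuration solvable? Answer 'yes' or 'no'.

Answer: no

Derivation:
Inversions (pairs i<j in row-major order where tile[i] > tile[j] > 0): 9
9 is odd, so the puzzle is not solvable.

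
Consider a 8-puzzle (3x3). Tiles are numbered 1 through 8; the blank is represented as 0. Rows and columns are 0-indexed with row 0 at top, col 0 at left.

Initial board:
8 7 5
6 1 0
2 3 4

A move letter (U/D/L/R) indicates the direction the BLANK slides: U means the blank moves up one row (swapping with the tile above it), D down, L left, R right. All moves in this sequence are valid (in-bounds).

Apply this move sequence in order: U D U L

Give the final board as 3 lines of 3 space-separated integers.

After move 1 (U):
8 7 0
6 1 5
2 3 4

After move 2 (D):
8 7 5
6 1 0
2 3 4

After move 3 (U):
8 7 0
6 1 5
2 3 4

After move 4 (L):
8 0 7
6 1 5
2 3 4

Answer: 8 0 7
6 1 5
2 3 4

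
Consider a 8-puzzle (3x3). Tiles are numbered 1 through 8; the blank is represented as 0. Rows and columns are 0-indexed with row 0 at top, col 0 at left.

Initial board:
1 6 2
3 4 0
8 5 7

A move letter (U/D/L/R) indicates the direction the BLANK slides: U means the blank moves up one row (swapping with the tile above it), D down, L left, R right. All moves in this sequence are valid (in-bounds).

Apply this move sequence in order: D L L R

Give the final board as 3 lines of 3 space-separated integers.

Answer: 1 6 2
3 4 7
8 0 5

Derivation:
After move 1 (D):
1 6 2
3 4 7
8 5 0

After move 2 (L):
1 6 2
3 4 7
8 0 5

After move 3 (L):
1 6 2
3 4 7
0 8 5

After move 4 (R):
1 6 2
3 4 7
8 0 5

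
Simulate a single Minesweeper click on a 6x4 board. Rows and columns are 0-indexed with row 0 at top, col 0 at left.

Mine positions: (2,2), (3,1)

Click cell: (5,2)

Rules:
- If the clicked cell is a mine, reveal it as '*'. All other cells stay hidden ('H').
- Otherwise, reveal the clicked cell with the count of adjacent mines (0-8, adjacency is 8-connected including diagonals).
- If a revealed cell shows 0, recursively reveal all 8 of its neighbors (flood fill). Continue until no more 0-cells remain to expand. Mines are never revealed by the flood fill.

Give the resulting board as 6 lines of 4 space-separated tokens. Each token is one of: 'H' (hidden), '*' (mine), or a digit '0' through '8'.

H H H H
H H H H
H H H H
H H 2 1
1 1 1 0
0 0 0 0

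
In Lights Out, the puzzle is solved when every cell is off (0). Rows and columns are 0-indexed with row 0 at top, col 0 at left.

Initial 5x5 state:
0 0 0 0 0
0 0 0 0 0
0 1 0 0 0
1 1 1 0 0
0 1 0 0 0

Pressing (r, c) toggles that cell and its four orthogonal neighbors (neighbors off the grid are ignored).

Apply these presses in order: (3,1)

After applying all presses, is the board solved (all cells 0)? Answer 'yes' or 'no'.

Answer: yes

Derivation:
After press 1 at (3,1):
0 0 0 0 0
0 0 0 0 0
0 0 0 0 0
0 0 0 0 0
0 0 0 0 0

Lights still on: 0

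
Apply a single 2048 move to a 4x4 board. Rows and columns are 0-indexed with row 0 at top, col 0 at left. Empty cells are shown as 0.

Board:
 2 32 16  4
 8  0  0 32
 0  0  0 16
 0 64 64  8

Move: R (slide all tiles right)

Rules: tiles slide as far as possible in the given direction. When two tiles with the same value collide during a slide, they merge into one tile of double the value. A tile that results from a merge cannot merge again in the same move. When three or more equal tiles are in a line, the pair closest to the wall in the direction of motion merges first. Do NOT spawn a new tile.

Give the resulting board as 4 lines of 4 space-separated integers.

Answer:   2  32  16   4
  0   0   8  32
  0   0   0  16
  0   0 128   8

Derivation:
Slide right:
row 0: [2, 32, 16, 4] -> [2, 32, 16, 4]
row 1: [8, 0, 0, 32] -> [0, 0, 8, 32]
row 2: [0, 0, 0, 16] -> [0, 0, 0, 16]
row 3: [0, 64, 64, 8] -> [0, 0, 128, 8]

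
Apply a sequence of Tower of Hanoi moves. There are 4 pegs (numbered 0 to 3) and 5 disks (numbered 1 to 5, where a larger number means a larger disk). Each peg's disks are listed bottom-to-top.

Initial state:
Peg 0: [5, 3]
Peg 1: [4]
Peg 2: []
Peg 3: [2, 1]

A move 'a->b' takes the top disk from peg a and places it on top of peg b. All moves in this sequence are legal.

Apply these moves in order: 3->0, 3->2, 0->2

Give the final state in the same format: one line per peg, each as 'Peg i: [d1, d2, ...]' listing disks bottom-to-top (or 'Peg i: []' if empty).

After move 1 (3->0):
Peg 0: [5, 3, 1]
Peg 1: [4]
Peg 2: []
Peg 3: [2]

After move 2 (3->2):
Peg 0: [5, 3, 1]
Peg 1: [4]
Peg 2: [2]
Peg 3: []

After move 3 (0->2):
Peg 0: [5, 3]
Peg 1: [4]
Peg 2: [2, 1]
Peg 3: []

Answer: Peg 0: [5, 3]
Peg 1: [4]
Peg 2: [2, 1]
Peg 3: []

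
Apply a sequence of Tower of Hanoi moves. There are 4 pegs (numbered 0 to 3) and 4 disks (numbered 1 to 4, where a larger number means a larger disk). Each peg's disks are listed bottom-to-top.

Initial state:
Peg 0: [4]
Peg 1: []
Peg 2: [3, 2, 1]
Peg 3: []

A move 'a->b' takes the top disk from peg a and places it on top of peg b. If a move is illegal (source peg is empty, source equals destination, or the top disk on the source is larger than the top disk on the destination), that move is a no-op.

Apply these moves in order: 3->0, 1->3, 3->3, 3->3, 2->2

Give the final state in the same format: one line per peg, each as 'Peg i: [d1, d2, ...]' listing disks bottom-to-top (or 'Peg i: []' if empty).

After move 1 (3->0):
Peg 0: [4]
Peg 1: []
Peg 2: [3, 2, 1]
Peg 3: []

After move 2 (1->3):
Peg 0: [4]
Peg 1: []
Peg 2: [3, 2, 1]
Peg 3: []

After move 3 (3->3):
Peg 0: [4]
Peg 1: []
Peg 2: [3, 2, 1]
Peg 3: []

After move 4 (3->3):
Peg 0: [4]
Peg 1: []
Peg 2: [3, 2, 1]
Peg 3: []

After move 5 (2->2):
Peg 0: [4]
Peg 1: []
Peg 2: [3, 2, 1]
Peg 3: []

Answer: Peg 0: [4]
Peg 1: []
Peg 2: [3, 2, 1]
Peg 3: []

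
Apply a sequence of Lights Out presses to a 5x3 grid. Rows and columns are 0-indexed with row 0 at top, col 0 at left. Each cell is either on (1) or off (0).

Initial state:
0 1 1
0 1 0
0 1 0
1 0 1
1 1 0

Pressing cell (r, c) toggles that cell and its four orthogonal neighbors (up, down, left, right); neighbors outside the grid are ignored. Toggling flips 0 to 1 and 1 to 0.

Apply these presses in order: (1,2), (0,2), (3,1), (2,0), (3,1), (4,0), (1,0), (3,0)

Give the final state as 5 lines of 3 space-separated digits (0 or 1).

After press 1 at (1,2):
0 1 0
0 0 1
0 1 1
1 0 1
1 1 0

After press 2 at (0,2):
0 0 1
0 0 0
0 1 1
1 0 1
1 1 0

After press 3 at (3,1):
0 0 1
0 0 0
0 0 1
0 1 0
1 0 0

After press 4 at (2,0):
0 0 1
1 0 0
1 1 1
1 1 0
1 0 0

After press 5 at (3,1):
0 0 1
1 0 0
1 0 1
0 0 1
1 1 0

After press 6 at (4,0):
0 0 1
1 0 0
1 0 1
1 0 1
0 0 0

After press 7 at (1,0):
1 0 1
0 1 0
0 0 1
1 0 1
0 0 0

After press 8 at (3,0):
1 0 1
0 1 0
1 0 1
0 1 1
1 0 0

Answer: 1 0 1
0 1 0
1 0 1
0 1 1
1 0 0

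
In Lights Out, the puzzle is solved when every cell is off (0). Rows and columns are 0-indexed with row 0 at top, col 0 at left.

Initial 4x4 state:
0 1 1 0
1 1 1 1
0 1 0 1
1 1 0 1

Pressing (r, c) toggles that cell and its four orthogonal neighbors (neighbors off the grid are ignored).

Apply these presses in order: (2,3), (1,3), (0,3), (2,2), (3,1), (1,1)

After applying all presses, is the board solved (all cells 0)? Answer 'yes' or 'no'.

After press 1 at (2,3):
0 1 1 0
1 1 1 0
0 1 1 0
1 1 0 0

After press 2 at (1,3):
0 1 1 1
1 1 0 1
0 1 1 1
1 1 0 0

After press 3 at (0,3):
0 1 0 0
1 1 0 0
0 1 1 1
1 1 0 0

After press 4 at (2,2):
0 1 0 0
1 1 1 0
0 0 0 0
1 1 1 0

After press 5 at (3,1):
0 1 0 0
1 1 1 0
0 1 0 0
0 0 0 0

After press 6 at (1,1):
0 0 0 0
0 0 0 0
0 0 0 0
0 0 0 0

Lights still on: 0

Answer: yes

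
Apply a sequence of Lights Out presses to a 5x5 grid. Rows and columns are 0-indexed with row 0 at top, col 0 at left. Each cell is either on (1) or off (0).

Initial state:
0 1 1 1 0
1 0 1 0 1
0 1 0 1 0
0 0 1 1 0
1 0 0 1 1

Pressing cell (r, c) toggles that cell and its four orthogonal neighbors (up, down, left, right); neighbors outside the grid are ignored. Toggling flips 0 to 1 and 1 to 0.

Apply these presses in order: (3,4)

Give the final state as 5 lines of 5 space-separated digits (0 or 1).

Answer: 0 1 1 1 0
1 0 1 0 1
0 1 0 1 1
0 0 1 0 1
1 0 0 1 0

Derivation:
After press 1 at (3,4):
0 1 1 1 0
1 0 1 0 1
0 1 0 1 1
0 0 1 0 1
1 0 0 1 0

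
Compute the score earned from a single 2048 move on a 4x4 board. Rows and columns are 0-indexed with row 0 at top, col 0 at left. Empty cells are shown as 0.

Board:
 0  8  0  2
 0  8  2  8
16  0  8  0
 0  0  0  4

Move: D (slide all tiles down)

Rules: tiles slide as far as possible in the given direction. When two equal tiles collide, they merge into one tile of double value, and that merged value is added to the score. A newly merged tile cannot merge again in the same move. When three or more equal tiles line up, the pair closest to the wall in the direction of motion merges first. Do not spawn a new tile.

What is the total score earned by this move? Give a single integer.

Slide down:
col 0: [0, 0, 16, 0] -> [0, 0, 0, 16]  score +0 (running 0)
col 1: [8, 8, 0, 0] -> [0, 0, 0, 16]  score +16 (running 16)
col 2: [0, 2, 8, 0] -> [0, 0, 2, 8]  score +0 (running 16)
col 3: [2, 8, 0, 4] -> [0, 2, 8, 4]  score +0 (running 16)
Board after move:
 0  0  0  0
 0  0  0  2
 0  0  2  8
16 16  8  4

Answer: 16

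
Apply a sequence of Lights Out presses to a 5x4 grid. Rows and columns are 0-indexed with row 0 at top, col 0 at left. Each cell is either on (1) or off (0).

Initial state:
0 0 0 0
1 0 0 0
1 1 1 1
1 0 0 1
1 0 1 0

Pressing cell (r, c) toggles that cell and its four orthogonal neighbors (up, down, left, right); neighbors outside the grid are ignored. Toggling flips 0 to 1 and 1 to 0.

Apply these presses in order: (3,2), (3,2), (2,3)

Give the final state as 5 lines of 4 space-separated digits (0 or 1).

After press 1 at (3,2):
0 0 0 0
1 0 0 0
1 1 0 1
1 1 1 0
1 0 0 0

After press 2 at (3,2):
0 0 0 0
1 0 0 0
1 1 1 1
1 0 0 1
1 0 1 0

After press 3 at (2,3):
0 0 0 0
1 0 0 1
1 1 0 0
1 0 0 0
1 0 1 0

Answer: 0 0 0 0
1 0 0 1
1 1 0 0
1 0 0 0
1 0 1 0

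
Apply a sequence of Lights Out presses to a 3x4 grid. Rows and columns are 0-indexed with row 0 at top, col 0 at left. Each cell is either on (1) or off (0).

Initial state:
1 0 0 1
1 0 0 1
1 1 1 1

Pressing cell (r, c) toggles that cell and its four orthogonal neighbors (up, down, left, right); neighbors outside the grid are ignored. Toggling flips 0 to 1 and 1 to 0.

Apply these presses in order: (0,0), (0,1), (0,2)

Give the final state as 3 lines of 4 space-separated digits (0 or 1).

After press 1 at (0,0):
0 1 0 1
0 0 0 1
1 1 1 1

After press 2 at (0,1):
1 0 1 1
0 1 0 1
1 1 1 1

After press 3 at (0,2):
1 1 0 0
0 1 1 1
1 1 1 1

Answer: 1 1 0 0
0 1 1 1
1 1 1 1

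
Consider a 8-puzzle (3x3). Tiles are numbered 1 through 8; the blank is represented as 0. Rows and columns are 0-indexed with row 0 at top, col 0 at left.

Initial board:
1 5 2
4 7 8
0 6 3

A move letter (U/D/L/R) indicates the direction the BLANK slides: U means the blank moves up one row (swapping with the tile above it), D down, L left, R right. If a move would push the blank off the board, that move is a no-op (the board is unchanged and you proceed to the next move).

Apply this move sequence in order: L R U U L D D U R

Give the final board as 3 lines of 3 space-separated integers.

Answer: 4 1 2
5 0 8
6 7 3

Derivation:
After move 1 (L):
1 5 2
4 7 8
0 6 3

After move 2 (R):
1 5 2
4 7 8
6 0 3

After move 3 (U):
1 5 2
4 0 8
6 7 3

After move 4 (U):
1 0 2
4 5 8
6 7 3

After move 5 (L):
0 1 2
4 5 8
6 7 3

After move 6 (D):
4 1 2
0 5 8
6 7 3

After move 7 (D):
4 1 2
6 5 8
0 7 3

After move 8 (U):
4 1 2
0 5 8
6 7 3

After move 9 (R):
4 1 2
5 0 8
6 7 3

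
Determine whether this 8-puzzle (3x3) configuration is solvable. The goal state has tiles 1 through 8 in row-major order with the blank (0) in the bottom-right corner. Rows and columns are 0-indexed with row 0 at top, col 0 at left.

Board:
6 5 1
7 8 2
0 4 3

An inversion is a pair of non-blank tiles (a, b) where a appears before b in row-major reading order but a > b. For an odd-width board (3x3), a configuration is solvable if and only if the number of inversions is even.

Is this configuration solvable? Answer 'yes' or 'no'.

Answer: yes

Derivation:
Inversions (pairs i<j in row-major order where tile[i] > tile[j] > 0): 16
16 is even, so the puzzle is solvable.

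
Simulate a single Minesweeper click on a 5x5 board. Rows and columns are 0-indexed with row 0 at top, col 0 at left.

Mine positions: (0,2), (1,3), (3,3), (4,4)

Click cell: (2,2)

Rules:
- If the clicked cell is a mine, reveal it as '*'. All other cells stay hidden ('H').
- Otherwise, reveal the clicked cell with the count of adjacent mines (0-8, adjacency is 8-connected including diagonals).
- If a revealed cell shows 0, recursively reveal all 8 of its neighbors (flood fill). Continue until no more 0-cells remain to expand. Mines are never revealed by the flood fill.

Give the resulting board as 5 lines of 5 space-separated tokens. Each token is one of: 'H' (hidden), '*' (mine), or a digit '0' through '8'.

H H H H H
H H H H H
H H 2 H H
H H H H H
H H H H H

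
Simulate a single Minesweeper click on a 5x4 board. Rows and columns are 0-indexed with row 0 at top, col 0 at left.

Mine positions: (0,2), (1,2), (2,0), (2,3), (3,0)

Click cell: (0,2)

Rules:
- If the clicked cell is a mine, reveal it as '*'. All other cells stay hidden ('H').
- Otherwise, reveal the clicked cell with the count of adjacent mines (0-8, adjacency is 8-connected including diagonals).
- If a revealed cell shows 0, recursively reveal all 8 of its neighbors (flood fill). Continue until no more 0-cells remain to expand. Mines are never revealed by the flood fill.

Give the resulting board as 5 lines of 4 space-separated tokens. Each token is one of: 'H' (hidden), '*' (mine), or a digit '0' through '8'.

H H * H
H H H H
H H H H
H H H H
H H H H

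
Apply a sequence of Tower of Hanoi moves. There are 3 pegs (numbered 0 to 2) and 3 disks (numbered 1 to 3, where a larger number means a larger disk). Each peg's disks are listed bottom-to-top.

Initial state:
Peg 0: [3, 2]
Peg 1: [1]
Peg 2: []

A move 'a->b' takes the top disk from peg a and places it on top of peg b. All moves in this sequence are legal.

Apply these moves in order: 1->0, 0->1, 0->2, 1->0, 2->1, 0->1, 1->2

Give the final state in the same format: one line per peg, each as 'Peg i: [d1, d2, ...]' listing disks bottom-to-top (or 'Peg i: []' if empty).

After move 1 (1->0):
Peg 0: [3, 2, 1]
Peg 1: []
Peg 2: []

After move 2 (0->1):
Peg 0: [3, 2]
Peg 1: [1]
Peg 2: []

After move 3 (0->2):
Peg 0: [3]
Peg 1: [1]
Peg 2: [2]

After move 4 (1->0):
Peg 0: [3, 1]
Peg 1: []
Peg 2: [2]

After move 5 (2->1):
Peg 0: [3, 1]
Peg 1: [2]
Peg 2: []

After move 6 (0->1):
Peg 0: [3]
Peg 1: [2, 1]
Peg 2: []

After move 7 (1->2):
Peg 0: [3]
Peg 1: [2]
Peg 2: [1]

Answer: Peg 0: [3]
Peg 1: [2]
Peg 2: [1]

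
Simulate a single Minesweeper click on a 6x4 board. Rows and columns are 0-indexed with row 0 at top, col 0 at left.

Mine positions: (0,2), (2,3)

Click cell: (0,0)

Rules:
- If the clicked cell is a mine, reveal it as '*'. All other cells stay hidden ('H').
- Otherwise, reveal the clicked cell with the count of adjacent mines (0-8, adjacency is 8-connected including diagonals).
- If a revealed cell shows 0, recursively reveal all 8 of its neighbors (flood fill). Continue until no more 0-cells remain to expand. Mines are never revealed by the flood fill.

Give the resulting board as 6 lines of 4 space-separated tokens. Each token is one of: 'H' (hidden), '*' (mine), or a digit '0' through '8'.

0 1 H H
0 1 2 H
0 0 1 H
0 0 1 1
0 0 0 0
0 0 0 0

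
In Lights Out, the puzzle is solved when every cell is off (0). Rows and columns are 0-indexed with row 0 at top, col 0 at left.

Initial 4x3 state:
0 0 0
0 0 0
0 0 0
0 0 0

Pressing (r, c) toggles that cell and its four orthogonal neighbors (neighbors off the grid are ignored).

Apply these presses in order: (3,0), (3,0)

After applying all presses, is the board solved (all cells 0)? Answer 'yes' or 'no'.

After press 1 at (3,0):
0 0 0
0 0 0
1 0 0
1 1 0

After press 2 at (3,0):
0 0 0
0 0 0
0 0 0
0 0 0

Lights still on: 0

Answer: yes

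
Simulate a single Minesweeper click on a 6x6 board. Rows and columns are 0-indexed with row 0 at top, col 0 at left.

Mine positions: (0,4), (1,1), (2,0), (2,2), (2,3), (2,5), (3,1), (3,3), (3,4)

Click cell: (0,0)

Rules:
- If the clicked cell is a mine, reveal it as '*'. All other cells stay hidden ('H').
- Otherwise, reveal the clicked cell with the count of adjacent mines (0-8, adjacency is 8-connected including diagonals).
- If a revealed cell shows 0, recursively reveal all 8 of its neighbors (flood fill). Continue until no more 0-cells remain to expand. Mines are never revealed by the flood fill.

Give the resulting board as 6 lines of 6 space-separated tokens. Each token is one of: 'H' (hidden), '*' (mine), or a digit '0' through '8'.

1 H H H H H
H H H H H H
H H H H H H
H H H H H H
H H H H H H
H H H H H H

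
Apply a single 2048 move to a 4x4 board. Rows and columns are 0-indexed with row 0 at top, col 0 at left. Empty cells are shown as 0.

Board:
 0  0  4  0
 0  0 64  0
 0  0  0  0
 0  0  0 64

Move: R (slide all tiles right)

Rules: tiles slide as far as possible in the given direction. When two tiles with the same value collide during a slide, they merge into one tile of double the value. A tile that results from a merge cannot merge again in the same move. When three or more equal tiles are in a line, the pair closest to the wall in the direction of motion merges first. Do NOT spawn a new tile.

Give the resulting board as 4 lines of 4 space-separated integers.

Slide right:
row 0: [0, 0, 4, 0] -> [0, 0, 0, 4]
row 1: [0, 0, 64, 0] -> [0, 0, 0, 64]
row 2: [0, 0, 0, 0] -> [0, 0, 0, 0]
row 3: [0, 0, 0, 64] -> [0, 0, 0, 64]

Answer:  0  0  0  4
 0  0  0 64
 0  0  0  0
 0  0  0 64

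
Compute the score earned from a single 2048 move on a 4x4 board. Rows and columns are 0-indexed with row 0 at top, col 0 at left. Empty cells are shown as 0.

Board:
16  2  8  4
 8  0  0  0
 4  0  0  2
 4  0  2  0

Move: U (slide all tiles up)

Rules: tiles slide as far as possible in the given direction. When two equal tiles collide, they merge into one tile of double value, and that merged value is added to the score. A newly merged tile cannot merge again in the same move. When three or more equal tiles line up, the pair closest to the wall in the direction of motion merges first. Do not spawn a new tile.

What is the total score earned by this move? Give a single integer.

Slide up:
col 0: [16, 8, 4, 4] -> [16, 8, 8, 0]  score +8 (running 8)
col 1: [2, 0, 0, 0] -> [2, 0, 0, 0]  score +0 (running 8)
col 2: [8, 0, 0, 2] -> [8, 2, 0, 0]  score +0 (running 8)
col 3: [4, 0, 2, 0] -> [4, 2, 0, 0]  score +0 (running 8)
Board after move:
16  2  8  4
 8  0  2  2
 8  0  0  0
 0  0  0  0

Answer: 8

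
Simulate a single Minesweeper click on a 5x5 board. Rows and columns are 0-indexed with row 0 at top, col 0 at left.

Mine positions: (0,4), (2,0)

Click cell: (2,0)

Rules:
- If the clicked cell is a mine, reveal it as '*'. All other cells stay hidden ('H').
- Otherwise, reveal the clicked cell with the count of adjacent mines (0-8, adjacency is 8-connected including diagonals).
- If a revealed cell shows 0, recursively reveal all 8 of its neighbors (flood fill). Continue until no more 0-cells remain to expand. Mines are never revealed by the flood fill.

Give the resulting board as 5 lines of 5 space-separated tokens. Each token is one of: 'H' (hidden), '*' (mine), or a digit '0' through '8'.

H H H H H
H H H H H
* H H H H
H H H H H
H H H H H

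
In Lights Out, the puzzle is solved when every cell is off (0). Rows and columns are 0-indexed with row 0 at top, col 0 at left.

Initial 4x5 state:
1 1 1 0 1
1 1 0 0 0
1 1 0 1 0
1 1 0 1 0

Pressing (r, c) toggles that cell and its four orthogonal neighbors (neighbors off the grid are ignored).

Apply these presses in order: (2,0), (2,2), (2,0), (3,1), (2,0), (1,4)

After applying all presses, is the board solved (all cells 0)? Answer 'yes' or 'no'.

After press 1 at (2,0):
1 1 1 0 1
0 1 0 0 0
0 0 0 1 0
0 1 0 1 0

After press 2 at (2,2):
1 1 1 0 1
0 1 1 0 0
0 1 1 0 0
0 1 1 1 0

After press 3 at (2,0):
1 1 1 0 1
1 1 1 0 0
1 0 1 0 0
1 1 1 1 0

After press 4 at (3,1):
1 1 1 0 1
1 1 1 0 0
1 1 1 0 0
0 0 0 1 0

After press 5 at (2,0):
1 1 1 0 1
0 1 1 0 0
0 0 1 0 0
1 0 0 1 0

After press 6 at (1,4):
1 1 1 0 0
0 1 1 1 1
0 0 1 0 1
1 0 0 1 0

Lights still on: 11

Answer: no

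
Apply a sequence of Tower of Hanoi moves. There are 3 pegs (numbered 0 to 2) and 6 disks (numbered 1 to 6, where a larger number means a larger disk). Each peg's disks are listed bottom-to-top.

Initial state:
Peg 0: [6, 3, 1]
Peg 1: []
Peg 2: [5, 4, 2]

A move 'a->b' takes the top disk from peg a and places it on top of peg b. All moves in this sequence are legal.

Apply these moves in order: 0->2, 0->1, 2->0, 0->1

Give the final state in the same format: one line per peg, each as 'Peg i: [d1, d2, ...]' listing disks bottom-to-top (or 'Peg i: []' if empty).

Answer: Peg 0: [6]
Peg 1: [3, 1]
Peg 2: [5, 4, 2]

Derivation:
After move 1 (0->2):
Peg 0: [6, 3]
Peg 1: []
Peg 2: [5, 4, 2, 1]

After move 2 (0->1):
Peg 0: [6]
Peg 1: [3]
Peg 2: [5, 4, 2, 1]

After move 3 (2->0):
Peg 0: [6, 1]
Peg 1: [3]
Peg 2: [5, 4, 2]

After move 4 (0->1):
Peg 0: [6]
Peg 1: [3, 1]
Peg 2: [5, 4, 2]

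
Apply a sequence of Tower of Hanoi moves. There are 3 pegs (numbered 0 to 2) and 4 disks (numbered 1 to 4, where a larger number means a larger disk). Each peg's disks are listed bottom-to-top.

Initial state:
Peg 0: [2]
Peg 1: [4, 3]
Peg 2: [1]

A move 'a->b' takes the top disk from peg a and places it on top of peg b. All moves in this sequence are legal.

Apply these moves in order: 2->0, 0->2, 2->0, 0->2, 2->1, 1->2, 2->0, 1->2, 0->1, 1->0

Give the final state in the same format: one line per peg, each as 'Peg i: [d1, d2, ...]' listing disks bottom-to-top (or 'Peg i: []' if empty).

After move 1 (2->0):
Peg 0: [2, 1]
Peg 1: [4, 3]
Peg 2: []

After move 2 (0->2):
Peg 0: [2]
Peg 1: [4, 3]
Peg 2: [1]

After move 3 (2->0):
Peg 0: [2, 1]
Peg 1: [4, 3]
Peg 2: []

After move 4 (0->2):
Peg 0: [2]
Peg 1: [4, 3]
Peg 2: [1]

After move 5 (2->1):
Peg 0: [2]
Peg 1: [4, 3, 1]
Peg 2: []

After move 6 (1->2):
Peg 0: [2]
Peg 1: [4, 3]
Peg 2: [1]

After move 7 (2->0):
Peg 0: [2, 1]
Peg 1: [4, 3]
Peg 2: []

After move 8 (1->2):
Peg 0: [2, 1]
Peg 1: [4]
Peg 2: [3]

After move 9 (0->1):
Peg 0: [2]
Peg 1: [4, 1]
Peg 2: [3]

After move 10 (1->0):
Peg 0: [2, 1]
Peg 1: [4]
Peg 2: [3]

Answer: Peg 0: [2, 1]
Peg 1: [4]
Peg 2: [3]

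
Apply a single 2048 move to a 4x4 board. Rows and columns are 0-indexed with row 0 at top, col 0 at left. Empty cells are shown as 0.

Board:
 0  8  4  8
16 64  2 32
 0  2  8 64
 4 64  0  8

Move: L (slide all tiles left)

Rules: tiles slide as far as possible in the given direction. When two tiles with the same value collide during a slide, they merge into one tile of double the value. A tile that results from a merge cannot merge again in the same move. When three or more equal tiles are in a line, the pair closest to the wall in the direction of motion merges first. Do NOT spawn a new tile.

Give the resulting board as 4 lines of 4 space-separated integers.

Slide left:
row 0: [0, 8, 4, 8] -> [8, 4, 8, 0]
row 1: [16, 64, 2, 32] -> [16, 64, 2, 32]
row 2: [0, 2, 8, 64] -> [2, 8, 64, 0]
row 3: [4, 64, 0, 8] -> [4, 64, 8, 0]

Answer:  8  4  8  0
16 64  2 32
 2  8 64  0
 4 64  8  0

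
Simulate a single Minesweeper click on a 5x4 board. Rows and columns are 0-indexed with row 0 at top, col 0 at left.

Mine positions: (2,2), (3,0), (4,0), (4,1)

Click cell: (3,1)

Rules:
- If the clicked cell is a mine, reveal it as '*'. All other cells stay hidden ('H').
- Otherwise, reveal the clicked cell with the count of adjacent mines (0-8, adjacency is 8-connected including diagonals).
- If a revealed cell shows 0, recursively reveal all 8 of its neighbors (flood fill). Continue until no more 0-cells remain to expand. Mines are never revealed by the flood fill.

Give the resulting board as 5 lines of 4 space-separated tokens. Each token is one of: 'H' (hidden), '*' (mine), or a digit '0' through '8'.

H H H H
H H H H
H H H H
H 4 H H
H H H H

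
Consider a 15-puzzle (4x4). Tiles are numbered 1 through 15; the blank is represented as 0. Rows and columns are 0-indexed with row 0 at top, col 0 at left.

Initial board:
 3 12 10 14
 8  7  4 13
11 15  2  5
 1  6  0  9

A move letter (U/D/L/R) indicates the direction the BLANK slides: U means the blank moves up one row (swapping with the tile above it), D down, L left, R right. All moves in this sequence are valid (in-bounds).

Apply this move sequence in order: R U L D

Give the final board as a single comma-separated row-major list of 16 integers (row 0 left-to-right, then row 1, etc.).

After move 1 (R):
 3 12 10 14
 8  7  4 13
11 15  2  5
 1  6  9  0

After move 2 (U):
 3 12 10 14
 8  7  4 13
11 15  2  0
 1  6  9  5

After move 3 (L):
 3 12 10 14
 8  7  4 13
11 15  0  2
 1  6  9  5

After move 4 (D):
 3 12 10 14
 8  7  4 13
11 15  9  2
 1  6  0  5

Answer: 3, 12, 10, 14, 8, 7, 4, 13, 11, 15, 9, 2, 1, 6, 0, 5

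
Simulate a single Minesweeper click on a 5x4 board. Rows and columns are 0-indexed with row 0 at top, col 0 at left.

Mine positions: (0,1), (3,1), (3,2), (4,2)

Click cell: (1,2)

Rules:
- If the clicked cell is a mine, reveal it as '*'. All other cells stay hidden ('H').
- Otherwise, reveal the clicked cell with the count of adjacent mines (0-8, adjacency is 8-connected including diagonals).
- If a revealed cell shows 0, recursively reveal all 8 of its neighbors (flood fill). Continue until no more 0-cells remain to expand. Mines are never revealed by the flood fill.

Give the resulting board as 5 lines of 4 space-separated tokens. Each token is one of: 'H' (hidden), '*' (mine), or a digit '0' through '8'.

H H H H
H H 1 H
H H H H
H H H H
H H H H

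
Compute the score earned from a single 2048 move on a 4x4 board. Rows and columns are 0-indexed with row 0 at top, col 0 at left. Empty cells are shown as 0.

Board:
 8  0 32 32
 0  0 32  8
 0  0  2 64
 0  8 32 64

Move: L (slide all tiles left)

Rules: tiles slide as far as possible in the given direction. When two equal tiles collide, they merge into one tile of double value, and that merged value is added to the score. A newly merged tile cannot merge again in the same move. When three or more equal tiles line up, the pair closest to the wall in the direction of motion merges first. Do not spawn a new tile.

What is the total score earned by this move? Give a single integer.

Slide left:
row 0: [8, 0, 32, 32] -> [8, 64, 0, 0]  score +64 (running 64)
row 1: [0, 0, 32, 8] -> [32, 8, 0, 0]  score +0 (running 64)
row 2: [0, 0, 2, 64] -> [2, 64, 0, 0]  score +0 (running 64)
row 3: [0, 8, 32, 64] -> [8, 32, 64, 0]  score +0 (running 64)
Board after move:
 8 64  0  0
32  8  0  0
 2 64  0  0
 8 32 64  0

Answer: 64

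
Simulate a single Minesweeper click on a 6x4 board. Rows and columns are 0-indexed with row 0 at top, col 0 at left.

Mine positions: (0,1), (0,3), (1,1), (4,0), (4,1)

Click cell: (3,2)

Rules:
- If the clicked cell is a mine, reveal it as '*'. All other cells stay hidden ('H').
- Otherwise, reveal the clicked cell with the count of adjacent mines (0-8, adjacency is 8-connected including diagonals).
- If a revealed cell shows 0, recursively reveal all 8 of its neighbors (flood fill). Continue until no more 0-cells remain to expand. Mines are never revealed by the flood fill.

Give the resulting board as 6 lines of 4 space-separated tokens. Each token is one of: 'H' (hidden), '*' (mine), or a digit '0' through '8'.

H H H H
H H H H
H H H H
H H 1 H
H H H H
H H H H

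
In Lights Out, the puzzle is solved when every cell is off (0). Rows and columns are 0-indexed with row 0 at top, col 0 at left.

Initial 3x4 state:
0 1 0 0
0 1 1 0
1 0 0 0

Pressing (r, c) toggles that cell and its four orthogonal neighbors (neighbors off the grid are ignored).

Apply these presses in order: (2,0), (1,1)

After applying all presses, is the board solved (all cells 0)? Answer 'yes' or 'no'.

Answer: yes

Derivation:
After press 1 at (2,0):
0 1 0 0
1 1 1 0
0 1 0 0

After press 2 at (1,1):
0 0 0 0
0 0 0 0
0 0 0 0

Lights still on: 0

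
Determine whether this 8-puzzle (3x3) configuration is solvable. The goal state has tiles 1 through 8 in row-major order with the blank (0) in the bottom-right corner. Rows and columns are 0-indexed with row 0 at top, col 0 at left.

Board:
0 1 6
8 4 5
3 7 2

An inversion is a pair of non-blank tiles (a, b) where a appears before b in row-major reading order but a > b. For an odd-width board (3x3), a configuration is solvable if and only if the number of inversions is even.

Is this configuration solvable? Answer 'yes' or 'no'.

Inversions (pairs i<j in row-major order where tile[i] > tile[j] > 0): 15
15 is odd, so the puzzle is not solvable.

Answer: no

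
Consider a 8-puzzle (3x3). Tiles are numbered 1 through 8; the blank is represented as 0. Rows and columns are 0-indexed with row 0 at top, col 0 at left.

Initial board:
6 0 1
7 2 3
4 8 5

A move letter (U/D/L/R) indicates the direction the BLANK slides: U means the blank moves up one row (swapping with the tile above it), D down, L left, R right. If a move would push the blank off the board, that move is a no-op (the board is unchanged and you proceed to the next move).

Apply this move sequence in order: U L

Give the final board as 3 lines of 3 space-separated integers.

After move 1 (U):
6 0 1
7 2 3
4 8 5

After move 2 (L):
0 6 1
7 2 3
4 8 5

Answer: 0 6 1
7 2 3
4 8 5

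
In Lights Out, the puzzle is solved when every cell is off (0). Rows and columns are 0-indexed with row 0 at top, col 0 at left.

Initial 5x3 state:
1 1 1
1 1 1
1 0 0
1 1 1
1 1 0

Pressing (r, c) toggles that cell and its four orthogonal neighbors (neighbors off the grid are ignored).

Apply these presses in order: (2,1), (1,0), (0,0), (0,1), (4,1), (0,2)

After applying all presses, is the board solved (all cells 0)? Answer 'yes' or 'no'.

Answer: no

Derivation:
After press 1 at (2,1):
1 1 1
1 0 1
0 1 1
1 0 1
1 1 0

After press 2 at (1,0):
0 1 1
0 1 1
1 1 1
1 0 1
1 1 0

After press 3 at (0,0):
1 0 1
1 1 1
1 1 1
1 0 1
1 1 0

After press 4 at (0,1):
0 1 0
1 0 1
1 1 1
1 0 1
1 1 0

After press 5 at (4,1):
0 1 0
1 0 1
1 1 1
1 1 1
0 0 1

After press 6 at (0,2):
0 0 1
1 0 0
1 1 1
1 1 1
0 0 1

Lights still on: 9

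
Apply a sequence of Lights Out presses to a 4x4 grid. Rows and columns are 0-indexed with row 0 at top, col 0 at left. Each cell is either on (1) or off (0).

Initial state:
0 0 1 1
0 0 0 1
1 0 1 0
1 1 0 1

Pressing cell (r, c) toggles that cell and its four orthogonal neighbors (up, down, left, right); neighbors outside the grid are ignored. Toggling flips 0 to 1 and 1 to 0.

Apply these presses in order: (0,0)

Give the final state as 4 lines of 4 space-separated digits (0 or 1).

Answer: 1 1 1 1
1 0 0 1
1 0 1 0
1 1 0 1

Derivation:
After press 1 at (0,0):
1 1 1 1
1 0 0 1
1 0 1 0
1 1 0 1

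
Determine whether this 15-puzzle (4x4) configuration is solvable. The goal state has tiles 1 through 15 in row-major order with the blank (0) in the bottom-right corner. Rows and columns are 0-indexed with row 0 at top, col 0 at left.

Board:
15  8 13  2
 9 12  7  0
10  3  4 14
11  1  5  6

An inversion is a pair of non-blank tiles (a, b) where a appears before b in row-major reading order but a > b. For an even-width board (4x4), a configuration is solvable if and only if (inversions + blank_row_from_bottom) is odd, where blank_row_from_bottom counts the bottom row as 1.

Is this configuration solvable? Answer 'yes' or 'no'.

Inversions: 66
Blank is in row 1 (0-indexed from top), which is row 3 counting from the bottom (bottom = 1).
66 + 3 = 69, which is odd, so the puzzle is solvable.

Answer: yes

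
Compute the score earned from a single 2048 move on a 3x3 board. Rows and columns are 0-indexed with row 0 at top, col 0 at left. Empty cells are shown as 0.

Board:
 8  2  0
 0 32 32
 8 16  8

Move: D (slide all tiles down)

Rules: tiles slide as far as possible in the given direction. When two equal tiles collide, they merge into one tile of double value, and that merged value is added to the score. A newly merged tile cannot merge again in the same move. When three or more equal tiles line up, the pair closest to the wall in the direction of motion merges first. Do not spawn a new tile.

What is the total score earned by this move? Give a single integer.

Answer: 16

Derivation:
Slide down:
col 0: [8, 0, 8] -> [0, 0, 16]  score +16 (running 16)
col 1: [2, 32, 16] -> [2, 32, 16]  score +0 (running 16)
col 2: [0, 32, 8] -> [0, 32, 8]  score +0 (running 16)
Board after move:
 0  2  0
 0 32 32
16 16  8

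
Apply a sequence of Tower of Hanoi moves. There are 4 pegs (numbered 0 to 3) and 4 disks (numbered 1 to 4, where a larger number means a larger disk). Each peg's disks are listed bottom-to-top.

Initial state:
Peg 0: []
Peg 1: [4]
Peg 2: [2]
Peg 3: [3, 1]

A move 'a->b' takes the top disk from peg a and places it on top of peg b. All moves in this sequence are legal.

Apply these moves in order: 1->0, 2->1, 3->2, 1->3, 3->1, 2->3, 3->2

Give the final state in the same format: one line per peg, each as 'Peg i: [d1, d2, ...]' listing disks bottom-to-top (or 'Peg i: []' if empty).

Answer: Peg 0: [4]
Peg 1: [2]
Peg 2: [1]
Peg 3: [3]

Derivation:
After move 1 (1->0):
Peg 0: [4]
Peg 1: []
Peg 2: [2]
Peg 3: [3, 1]

After move 2 (2->1):
Peg 0: [4]
Peg 1: [2]
Peg 2: []
Peg 3: [3, 1]

After move 3 (3->2):
Peg 0: [4]
Peg 1: [2]
Peg 2: [1]
Peg 3: [3]

After move 4 (1->3):
Peg 0: [4]
Peg 1: []
Peg 2: [1]
Peg 3: [3, 2]

After move 5 (3->1):
Peg 0: [4]
Peg 1: [2]
Peg 2: [1]
Peg 3: [3]

After move 6 (2->3):
Peg 0: [4]
Peg 1: [2]
Peg 2: []
Peg 3: [3, 1]

After move 7 (3->2):
Peg 0: [4]
Peg 1: [2]
Peg 2: [1]
Peg 3: [3]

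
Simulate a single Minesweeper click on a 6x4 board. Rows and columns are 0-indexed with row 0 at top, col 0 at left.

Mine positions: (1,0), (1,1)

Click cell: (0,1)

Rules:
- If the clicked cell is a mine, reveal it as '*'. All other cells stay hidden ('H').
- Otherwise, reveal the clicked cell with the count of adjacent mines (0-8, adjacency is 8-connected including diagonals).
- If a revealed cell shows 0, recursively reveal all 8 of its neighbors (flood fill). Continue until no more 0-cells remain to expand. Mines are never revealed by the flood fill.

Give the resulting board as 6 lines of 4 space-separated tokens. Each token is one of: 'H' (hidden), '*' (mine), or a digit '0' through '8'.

H 2 H H
H H H H
H H H H
H H H H
H H H H
H H H H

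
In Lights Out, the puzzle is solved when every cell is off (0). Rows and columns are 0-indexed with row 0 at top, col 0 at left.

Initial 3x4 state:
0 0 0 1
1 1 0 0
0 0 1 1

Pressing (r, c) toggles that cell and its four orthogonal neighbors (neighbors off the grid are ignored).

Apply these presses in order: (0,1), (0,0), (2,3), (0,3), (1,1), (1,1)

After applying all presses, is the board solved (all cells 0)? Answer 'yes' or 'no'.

After press 1 at (0,1):
1 1 1 1
1 0 0 0
0 0 1 1

After press 2 at (0,0):
0 0 1 1
0 0 0 0
0 0 1 1

After press 3 at (2,3):
0 0 1 1
0 0 0 1
0 0 0 0

After press 4 at (0,3):
0 0 0 0
0 0 0 0
0 0 0 0

After press 5 at (1,1):
0 1 0 0
1 1 1 0
0 1 0 0

After press 6 at (1,1):
0 0 0 0
0 0 0 0
0 0 0 0

Lights still on: 0

Answer: yes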